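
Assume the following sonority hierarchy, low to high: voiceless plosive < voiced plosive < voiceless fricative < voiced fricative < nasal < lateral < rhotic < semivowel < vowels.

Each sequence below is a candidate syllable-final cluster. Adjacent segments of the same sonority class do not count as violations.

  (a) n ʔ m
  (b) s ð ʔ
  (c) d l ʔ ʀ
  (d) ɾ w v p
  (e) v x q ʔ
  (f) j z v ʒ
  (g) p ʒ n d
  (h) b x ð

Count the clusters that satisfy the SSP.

2

(a) n ʔ m: profile 5-1-5 — violates.
(b) s ð ʔ: profile 3-4-1 — violates.
(c) d l ʔ ʀ: profile 2-6-1-7 — violates.
(d) ɾ w v p: profile 7-8-4-1 — violates.
(e) v x q ʔ: profile 4-3-1-1 — obeys.
(f) j z v ʒ: profile 8-4-4-4 — obeys.
(g) p ʒ n d: profile 1-4-5-2 — violates.
(h) b x ð: profile 2-3-4 — violates.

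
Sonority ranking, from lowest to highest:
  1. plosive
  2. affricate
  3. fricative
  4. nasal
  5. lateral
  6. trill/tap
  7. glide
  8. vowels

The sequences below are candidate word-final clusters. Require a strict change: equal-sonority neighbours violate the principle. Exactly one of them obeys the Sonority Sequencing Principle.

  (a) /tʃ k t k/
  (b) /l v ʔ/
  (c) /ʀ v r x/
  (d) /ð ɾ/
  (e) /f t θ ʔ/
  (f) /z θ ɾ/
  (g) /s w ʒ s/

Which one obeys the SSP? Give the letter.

b

(a) /tʃ k t k/: profile 2-1-1-1 — violates.
(b) /l v ʔ/: profile 5-3-1 — obeys.
(c) /ʀ v r x/: profile 6-3-6-3 — violates.
(d) /ð ɾ/: profile 3-6 — violates.
(e) /f t θ ʔ/: profile 3-1-3-1 — violates.
(f) /z θ ɾ/: profile 3-3-6 — violates.
(g) /s w ʒ s/: profile 3-7-3-3 — violates.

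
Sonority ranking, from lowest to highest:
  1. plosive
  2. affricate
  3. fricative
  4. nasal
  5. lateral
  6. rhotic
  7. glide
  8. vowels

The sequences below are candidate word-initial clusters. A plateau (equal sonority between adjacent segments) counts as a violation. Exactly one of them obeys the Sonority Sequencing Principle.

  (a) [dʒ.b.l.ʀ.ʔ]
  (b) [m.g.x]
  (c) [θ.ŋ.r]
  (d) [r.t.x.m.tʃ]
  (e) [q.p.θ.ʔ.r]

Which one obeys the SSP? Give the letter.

(a) [dʒ.b.l.ʀ.ʔ]: profile 2-1-5-6-1 — violates.
(b) [m.g.x]: profile 4-1-3 — violates.
(c) [θ.ŋ.r]: profile 3-4-6 — obeys.
(d) [r.t.x.m.tʃ]: profile 6-1-3-4-2 — violates.
(e) [q.p.θ.ʔ.r]: profile 1-1-3-1-6 — violates.

c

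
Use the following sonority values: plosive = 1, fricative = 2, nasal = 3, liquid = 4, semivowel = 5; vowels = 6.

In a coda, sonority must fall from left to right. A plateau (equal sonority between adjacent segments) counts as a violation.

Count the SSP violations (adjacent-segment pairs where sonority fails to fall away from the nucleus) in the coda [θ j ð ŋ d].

/θ/: fricative = 2.
/j/: semivowel = 5.
/ð/: fricative = 2.
/ŋ/: nasal = 3.
/d/: plosive = 1.
/θ/→/j/: 2→5 (does not fall) — violation.
/j/→/ð/: 5→2 (falls) — ok.
/ð/→/ŋ/: 2→3 (does not fall) — violation.
/ŋ/→/d/: 3→1 (falls) — ok.

2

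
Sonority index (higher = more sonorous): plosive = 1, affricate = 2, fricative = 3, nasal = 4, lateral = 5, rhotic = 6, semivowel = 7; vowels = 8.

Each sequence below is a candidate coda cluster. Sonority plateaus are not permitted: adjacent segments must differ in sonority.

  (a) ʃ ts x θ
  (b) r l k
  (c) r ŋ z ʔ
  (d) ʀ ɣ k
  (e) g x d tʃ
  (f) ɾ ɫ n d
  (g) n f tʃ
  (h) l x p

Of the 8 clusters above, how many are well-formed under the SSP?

6

(a) ʃ ts x θ: profile 3-2-3-3 — violates.
(b) r l k: profile 6-5-1 — obeys.
(c) r ŋ z ʔ: profile 6-4-3-1 — obeys.
(d) ʀ ɣ k: profile 6-3-1 — obeys.
(e) g x d tʃ: profile 1-3-1-2 — violates.
(f) ɾ ɫ n d: profile 6-5-4-1 — obeys.
(g) n f tʃ: profile 4-3-2 — obeys.
(h) l x p: profile 5-3-1 — obeys.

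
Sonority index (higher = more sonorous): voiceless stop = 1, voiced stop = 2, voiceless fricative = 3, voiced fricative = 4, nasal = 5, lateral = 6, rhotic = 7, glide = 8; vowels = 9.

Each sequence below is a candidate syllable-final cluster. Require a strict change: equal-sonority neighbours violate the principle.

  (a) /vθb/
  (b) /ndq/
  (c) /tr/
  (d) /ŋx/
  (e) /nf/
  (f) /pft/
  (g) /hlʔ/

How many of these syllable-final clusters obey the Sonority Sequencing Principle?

4

(a) 4-3-2 → obeys
(b) 5-2-1 → obeys
(c) 1-7 → violates
(d) 5-3 → obeys
(e) 5-3 → obeys
(f) 1-3-1 → violates
(g) 3-6-1 → violates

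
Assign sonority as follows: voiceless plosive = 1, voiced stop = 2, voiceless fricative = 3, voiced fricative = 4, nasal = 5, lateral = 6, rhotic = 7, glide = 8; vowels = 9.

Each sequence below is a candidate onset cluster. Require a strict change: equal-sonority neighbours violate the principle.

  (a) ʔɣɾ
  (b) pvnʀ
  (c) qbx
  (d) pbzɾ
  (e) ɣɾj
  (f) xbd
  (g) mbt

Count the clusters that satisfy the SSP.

(a) sonority 1-4-7: well-formed.
(b) sonority 1-4-5-7: well-formed.
(c) sonority 1-2-3: well-formed.
(d) sonority 1-2-4-7: well-formed.
(e) sonority 4-7-8: well-formed.
(f) sonority 3-2-2: ill-formed.
(g) sonority 5-2-1: ill-formed.

5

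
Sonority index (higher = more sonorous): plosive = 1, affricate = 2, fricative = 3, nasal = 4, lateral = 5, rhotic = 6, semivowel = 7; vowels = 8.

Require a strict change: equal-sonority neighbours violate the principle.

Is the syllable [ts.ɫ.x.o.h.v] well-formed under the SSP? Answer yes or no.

Onset: /ts/ is an affricate (sonority 2), /ɫ/ is a lateral (sonority 5), /x/ is a fricative (sonority 3); then the nucleus /o/ (sonority 8).
Onset profile 2-5-3-8 — does not strictly rise throughout.
Coda: /h/ is a fricative (sonority 3), /v/ is a fricative (sonority 3).
Coda profile 8-3-3 — does not strictly fall throughout.

no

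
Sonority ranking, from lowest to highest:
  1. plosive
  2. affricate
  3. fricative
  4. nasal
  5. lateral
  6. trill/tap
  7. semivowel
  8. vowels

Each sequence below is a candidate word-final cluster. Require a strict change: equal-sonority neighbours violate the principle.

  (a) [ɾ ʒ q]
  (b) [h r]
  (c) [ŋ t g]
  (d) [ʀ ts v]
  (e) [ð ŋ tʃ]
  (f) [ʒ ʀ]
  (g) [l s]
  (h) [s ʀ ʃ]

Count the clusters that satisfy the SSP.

(a) 6-3-1 → obeys
(b) 3-6 → violates
(c) 4-1-1 → violates
(d) 6-2-3 → violates
(e) 3-4-2 → violates
(f) 3-6 → violates
(g) 5-3 → obeys
(h) 3-6-3 → violates

2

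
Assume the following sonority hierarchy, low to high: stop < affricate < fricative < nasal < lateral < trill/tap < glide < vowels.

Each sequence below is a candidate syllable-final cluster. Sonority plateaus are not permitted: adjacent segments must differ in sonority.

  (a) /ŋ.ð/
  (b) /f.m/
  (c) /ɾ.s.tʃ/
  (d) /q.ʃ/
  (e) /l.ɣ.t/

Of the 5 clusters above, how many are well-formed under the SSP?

(a) 4-3 → obeys
(b) 3-4 → violates
(c) 6-3-2 → obeys
(d) 1-3 → violates
(e) 5-3-1 → obeys

3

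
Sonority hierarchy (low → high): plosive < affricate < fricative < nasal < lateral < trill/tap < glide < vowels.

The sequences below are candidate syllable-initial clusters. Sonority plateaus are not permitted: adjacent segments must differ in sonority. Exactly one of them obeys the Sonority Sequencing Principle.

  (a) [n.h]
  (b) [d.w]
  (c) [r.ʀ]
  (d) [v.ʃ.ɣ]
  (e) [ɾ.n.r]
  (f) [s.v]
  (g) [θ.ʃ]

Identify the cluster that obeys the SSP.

(a) [n.h]: profile 4-3 — violates.
(b) [d.w]: profile 1-7 — obeys.
(c) [r.ʀ]: profile 6-6 — violates.
(d) [v.ʃ.ɣ]: profile 3-3-3 — violates.
(e) [ɾ.n.r]: profile 6-4-6 — violates.
(f) [s.v]: profile 3-3 — violates.
(g) [θ.ʃ]: profile 3-3 — violates.

b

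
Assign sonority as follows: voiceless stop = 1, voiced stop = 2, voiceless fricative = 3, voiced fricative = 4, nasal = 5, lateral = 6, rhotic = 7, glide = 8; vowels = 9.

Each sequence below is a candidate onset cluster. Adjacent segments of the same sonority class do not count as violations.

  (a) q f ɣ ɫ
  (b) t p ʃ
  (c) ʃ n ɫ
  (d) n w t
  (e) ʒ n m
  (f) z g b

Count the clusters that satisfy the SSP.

(a) sonority 1-3-4-6: well-formed.
(b) sonority 1-1-3: well-formed.
(c) sonority 3-5-6: well-formed.
(d) sonority 5-8-1: ill-formed.
(e) sonority 4-5-5: well-formed.
(f) sonority 4-2-2: ill-formed.

4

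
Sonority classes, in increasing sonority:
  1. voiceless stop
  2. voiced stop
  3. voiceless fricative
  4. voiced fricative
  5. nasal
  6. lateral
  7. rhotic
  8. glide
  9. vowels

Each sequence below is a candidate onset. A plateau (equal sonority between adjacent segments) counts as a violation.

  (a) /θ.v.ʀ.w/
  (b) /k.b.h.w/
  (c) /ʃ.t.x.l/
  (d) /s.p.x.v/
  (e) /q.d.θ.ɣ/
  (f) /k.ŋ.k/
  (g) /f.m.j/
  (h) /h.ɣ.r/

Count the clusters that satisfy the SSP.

(a) /θ.v.ʀ.w/: profile 3-4-7-8 — obeys.
(b) /k.b.h.w/: profile 1-2-3-8 — obeys.
(c) /ʃ.t.x.l/: profile 3-1-3-6 — violates.
(d) /s.p.x.v/: profile 3-1-3-4 — violates.
(e) /q.d.θ.ɣ/: profile 1-2-3-4 — obeys.
(f) /k.ŋ.k/: profile 1-5-1 — violates.
(g) /f.m.j/: profile 3-5-8 — obeys.
(h) /h.ɣ.r/: profile 3-4-7 — obeys.

5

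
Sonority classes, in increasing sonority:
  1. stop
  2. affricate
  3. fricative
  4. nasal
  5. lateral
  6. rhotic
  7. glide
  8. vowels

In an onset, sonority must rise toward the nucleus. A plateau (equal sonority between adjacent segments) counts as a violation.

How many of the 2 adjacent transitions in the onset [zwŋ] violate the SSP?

/z/ — fricative, sonority 3.
/w/ — glide, sonority 7.
/ŋ/ — nasal, sonority 4.
/z/→/w/: 3→7 (rises) — ok.
/w/→/ŋ/: 7→4 (does not rise) — violation.

1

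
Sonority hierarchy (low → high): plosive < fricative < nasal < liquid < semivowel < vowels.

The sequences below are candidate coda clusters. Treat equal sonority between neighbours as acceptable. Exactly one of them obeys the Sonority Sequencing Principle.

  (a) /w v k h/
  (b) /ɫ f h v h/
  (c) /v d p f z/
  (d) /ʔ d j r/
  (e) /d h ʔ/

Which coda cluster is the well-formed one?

(a) /w v k h/: profile 5-2-1-2 — violates.
(b) /ɫ f h v h/: profile 4-2-2-2-2 — obeys.
(c) /v d p f z/: profile 2-1-1-2-2 — violates.
(d) /ʔ d j r/: profile 1-1-5-4 — violates.
(e) /d h ʔ/: profile 1-2-1 — violates.

b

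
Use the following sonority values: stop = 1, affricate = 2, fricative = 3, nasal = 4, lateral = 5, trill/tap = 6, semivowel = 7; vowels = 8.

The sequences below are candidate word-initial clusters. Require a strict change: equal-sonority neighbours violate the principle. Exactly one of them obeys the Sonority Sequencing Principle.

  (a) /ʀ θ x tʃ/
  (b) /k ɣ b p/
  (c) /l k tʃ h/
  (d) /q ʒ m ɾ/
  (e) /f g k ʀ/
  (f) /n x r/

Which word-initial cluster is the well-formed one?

(a) /ʀ θ x tʃ/: profile 6-3-3-2 — violates.
(b) /k ɣ b p/: profile 1-3-1-1 — violates.
(c) /l k tʃ h/: profile 5-1-2-3 — violates.
(d) /q ʒ m ɾ/: profile 1-3-4-6 — obeys.
(e) /f g k ʀ/: profile 3-1-1-6 — violates.
(f) /n x r/: profile 4-3-6 — violates.

d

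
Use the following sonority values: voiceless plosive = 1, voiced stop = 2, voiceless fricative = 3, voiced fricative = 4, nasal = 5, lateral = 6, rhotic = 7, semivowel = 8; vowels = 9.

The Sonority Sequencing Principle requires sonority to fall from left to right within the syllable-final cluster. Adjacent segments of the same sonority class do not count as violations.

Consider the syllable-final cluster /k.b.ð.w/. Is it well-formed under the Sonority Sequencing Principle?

no

/k/ — voiceless plosive, sonority 1.
/b/ — voiced stop, sonority 2.
/ð/ — voiced fricative, sonority 4.
/w/ — semivowel, sonority 8.
The profile is 1-2-4-8. Between /k/ (1) and /b/ (2) sonority does not fall, so the cluster violates the SSP.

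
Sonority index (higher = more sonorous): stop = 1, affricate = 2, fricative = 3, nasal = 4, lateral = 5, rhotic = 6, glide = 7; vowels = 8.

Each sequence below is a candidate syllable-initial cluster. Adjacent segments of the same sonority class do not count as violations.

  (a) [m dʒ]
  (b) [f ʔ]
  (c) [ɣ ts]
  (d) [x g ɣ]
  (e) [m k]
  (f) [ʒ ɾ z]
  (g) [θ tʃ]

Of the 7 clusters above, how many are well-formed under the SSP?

0

(a) sonority 4-2: ill-formed.
(b) sonority 3-1: ill-formed.
(c) sonority 3-2: ill-formed.
(d) sonority 3-1-3: ill-formed.
(e) sonority 4-1: ill-formed.
(f) sonority 3-6-3: ill-formed.
(g) sonority 3-2: ill-formed.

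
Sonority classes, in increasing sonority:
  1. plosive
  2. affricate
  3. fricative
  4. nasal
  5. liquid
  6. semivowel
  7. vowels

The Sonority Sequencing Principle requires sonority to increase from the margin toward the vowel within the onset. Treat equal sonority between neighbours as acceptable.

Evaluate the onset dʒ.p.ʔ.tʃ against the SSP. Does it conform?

no

/dʒ/: affricate = 2.
/p/: plosive = 1.
/ʔ/: plosive = 1.
/tʃ/: affricate = 2.
The profile is 2-1-1-2. Between /dʒ/ (2) and /p/ (1) sonority does not rise, so the cluster violates the SSP.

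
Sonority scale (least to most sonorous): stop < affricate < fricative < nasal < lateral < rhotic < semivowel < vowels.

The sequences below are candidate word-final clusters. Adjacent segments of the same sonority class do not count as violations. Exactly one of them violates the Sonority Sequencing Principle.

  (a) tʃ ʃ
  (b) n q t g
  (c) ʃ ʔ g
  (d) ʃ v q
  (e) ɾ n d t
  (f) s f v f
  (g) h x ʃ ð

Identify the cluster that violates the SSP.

a

(a) tʃ ʃ: profile 2-3 — violates.
(b) n q t g: profile 4-1-1-1 — obeys.
(c) ʃ ʔ g: profile 3-1-1 — obeys.
(d) ʃ v q: profile 3-3-1 — obeys.
(e) ɾ n d t: profile 6-4-1-1 — obeys.
(f) s f v f: profile 3-3-3-3 — obeys.
(g) h x ʃ ð: profile 3-3-3-3 — obeys.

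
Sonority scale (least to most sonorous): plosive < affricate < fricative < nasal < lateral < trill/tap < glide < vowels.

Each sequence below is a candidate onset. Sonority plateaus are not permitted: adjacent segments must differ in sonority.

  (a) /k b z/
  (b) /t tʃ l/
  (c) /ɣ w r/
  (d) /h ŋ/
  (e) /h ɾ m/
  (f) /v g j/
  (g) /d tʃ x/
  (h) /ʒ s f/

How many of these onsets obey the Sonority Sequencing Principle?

(a) sonority 1-1-3: ill-formed.
(b) sonority 1-2-5: well-formed.
(c) sonority 3-7-6: ill-formed.
(d) sonority 3-4: well-formed.
(e) sonority 3-6-4: ill-formed.
(f) sonority 3-1-7: ill-formed.
(g) sonority 1-2-3: well-formed.
(h) sonority 3-3-3: ill-formed.

3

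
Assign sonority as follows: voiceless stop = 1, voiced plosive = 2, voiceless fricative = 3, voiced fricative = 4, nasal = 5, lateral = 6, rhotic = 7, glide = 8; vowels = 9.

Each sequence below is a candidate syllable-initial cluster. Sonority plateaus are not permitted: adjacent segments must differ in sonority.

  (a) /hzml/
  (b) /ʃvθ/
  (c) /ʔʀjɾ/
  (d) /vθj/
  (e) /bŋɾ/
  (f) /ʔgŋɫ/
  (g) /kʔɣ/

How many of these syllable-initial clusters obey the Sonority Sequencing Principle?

3

(a) /hzml/: profile 3-4-5-6 — obeys.
(b) /ʃvθ/: profile 3-4-3 — violates.
(c) /ʔʀjɾ/: profile 1-7-8-7 — violates.
(d) /vθj/: profile 4-3-8 — violates.
(e) /bŋɾ/: profile 2-5-7 — obeys.
(f) /ʔgŋɫ/: profile 1-2-5-6 — obeys.
(g) /kʔɣ/: profile 1-1-4 — violates.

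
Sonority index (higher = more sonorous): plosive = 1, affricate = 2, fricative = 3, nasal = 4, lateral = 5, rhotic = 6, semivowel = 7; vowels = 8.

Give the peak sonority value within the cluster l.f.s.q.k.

/l/ — lateral, sonority 5.
/f/ — fricative, sonority 3.
/s/ — fricative, sonority 3.
/q/ — plosive, sonority 1.
/k/ — plosive, sonority 1.
The maximum is 5.

5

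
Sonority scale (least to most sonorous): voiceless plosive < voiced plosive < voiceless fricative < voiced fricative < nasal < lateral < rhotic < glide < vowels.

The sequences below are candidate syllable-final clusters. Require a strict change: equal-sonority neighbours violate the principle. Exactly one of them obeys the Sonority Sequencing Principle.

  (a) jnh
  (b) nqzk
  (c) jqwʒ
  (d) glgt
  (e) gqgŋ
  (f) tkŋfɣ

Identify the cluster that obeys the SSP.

(a) 8-5-3 → obeys
(b) 5-1-4-1 → violates
(c) 8-1-8-4 → violates
(d) 2-6-2-1 → violates
(e) 2-1-2-5 → violates
(f) 1-1-5-3-4 → violates

a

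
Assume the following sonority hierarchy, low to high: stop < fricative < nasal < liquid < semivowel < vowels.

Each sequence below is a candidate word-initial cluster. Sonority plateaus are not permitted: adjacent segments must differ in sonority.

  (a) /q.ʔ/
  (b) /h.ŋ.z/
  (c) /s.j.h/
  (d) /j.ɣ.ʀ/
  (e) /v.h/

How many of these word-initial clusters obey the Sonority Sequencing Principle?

(a) 1-1 → violates
(b) 2-3-2 → violates
(c) 2-5-2 → violates
(d) 5-2-4 → violates
(e) 2-2 → violates

0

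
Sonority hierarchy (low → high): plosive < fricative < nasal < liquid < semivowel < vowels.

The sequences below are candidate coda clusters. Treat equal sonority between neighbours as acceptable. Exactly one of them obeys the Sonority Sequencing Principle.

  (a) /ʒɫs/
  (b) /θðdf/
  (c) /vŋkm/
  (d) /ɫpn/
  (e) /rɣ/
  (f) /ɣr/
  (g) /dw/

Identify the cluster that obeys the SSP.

(a) 2-4-2 → violates
(b) 2-2-1-2 → violates
(c) 2-3-1-3 → violates
(d) 4-1-3 → violates
(e) 4-2 → obeys
(f) 2-4 → violates
(g) 1-5 → violates

e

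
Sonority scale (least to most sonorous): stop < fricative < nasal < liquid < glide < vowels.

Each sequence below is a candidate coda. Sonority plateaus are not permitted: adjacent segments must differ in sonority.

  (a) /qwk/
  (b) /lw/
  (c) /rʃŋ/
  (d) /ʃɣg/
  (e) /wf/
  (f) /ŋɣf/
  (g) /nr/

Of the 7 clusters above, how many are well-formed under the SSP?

1

(a) /qwk/: profile 1-5-1 — violates.
(b) /lw/: profile 4-5 — violates.
(c) /rʃŋ/: profile 4-2-3 — violates.
(d) /ʃɣg/: profile 2-2-1 — violates.
(e) /wf/: profile 5-2 — obeys.
(f) /ŋɣf/: profile 3-2-2 — violates.
(g) /nr/: profile 3-4 — violates.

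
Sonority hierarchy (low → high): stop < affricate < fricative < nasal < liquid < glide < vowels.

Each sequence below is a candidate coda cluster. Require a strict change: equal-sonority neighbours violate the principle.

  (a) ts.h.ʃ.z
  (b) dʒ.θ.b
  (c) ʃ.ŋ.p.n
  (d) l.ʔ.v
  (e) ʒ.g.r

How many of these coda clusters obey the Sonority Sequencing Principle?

(a) ts.h.ʃ.z: profile 2-3-3-3 — violates.
(b) dʒ.θ.b: profile 2-3-1 — violates.
(c) ʃ.ŋ.p.n: profile 3-4-1-4 — violates.
(d) l.ʔ.v: profile 5-1-3 — violates.
(e) ʒ.g.r: profile 3-1-5 — violates.

0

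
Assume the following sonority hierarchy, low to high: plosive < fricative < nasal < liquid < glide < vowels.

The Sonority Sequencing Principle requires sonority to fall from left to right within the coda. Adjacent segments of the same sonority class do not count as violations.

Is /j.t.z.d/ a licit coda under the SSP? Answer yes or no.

/j/: glide = 5.
/t/: plosive = 1.
/z/: fricative = 2.
/d/: plosive = 1.
The profile is 5-1-2-1. Between /t/ (1) and /z/ (2) sonority does not fall, so the cluster violates the SSP.

no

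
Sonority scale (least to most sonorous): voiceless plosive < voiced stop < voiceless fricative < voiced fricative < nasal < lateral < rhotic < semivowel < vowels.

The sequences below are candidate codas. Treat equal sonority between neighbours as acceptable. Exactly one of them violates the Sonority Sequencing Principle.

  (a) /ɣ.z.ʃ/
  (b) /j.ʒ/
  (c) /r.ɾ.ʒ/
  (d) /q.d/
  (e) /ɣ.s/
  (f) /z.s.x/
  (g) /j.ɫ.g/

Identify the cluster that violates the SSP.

(a) sonority 4-4-3: well-formed.
(b) sonority 8-4: well-formed.
(c) sonority 7-7-4: well-formed.
(d) sonority 1-2: ill-formed.
(e) sonority 4-3: well-formed.
(f) sonority 4-3-3: well-formed.
(g) sonority 8-6-2: well-formed.

d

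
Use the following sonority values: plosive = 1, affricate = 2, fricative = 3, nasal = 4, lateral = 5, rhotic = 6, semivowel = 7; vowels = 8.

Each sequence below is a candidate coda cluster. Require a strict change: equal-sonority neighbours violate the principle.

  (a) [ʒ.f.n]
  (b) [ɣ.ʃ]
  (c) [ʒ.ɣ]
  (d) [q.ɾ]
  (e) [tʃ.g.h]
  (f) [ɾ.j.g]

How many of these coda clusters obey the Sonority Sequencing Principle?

0

(a) [ʒ.f.n]: profile 3-3-4 — violates.
(b) [ɣ.ʃ]: profile 3-3 — violates.
(c) [ʒ.ɣ]: profile 3-3 — violates.
(d) [q.ɾ]: profile 1-6 — violates.
(e) [tʃ.g.h]: profile 2-1-3 — violates.
(f) [ɾ.j.g]: profile 6-7-1 — violates.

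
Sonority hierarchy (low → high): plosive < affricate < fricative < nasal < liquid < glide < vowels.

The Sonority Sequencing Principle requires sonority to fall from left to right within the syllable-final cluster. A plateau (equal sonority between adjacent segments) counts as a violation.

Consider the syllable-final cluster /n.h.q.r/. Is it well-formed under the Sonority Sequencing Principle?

/n/ — nasal, sonority 4.
/h/ — fricative, sonority 3.
/q/ — plosive, sonority 1.
/r/ — liquid, sonority 5.
The profile is 4-3-1-5. Between /q/ (1) and /r/ (5) sonority does not fall, so the cluster violates the SSP.

no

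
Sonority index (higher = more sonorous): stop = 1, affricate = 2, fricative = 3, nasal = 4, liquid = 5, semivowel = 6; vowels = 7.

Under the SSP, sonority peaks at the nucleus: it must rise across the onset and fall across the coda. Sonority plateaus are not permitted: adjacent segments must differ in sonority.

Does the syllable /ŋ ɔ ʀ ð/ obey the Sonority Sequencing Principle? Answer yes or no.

Onset: /ŋ/ is a nasal (sonority 4); then the nucleus /ɔ/ (sonority 7).
Onset profile 4-7 — rises to the nucleus.
Coda: /ʀ/ is a liquid (sonority 5), /ð/ is a fricative (sonority 3).
Coda profile 7-5-3 — falls from the nucleus.

yes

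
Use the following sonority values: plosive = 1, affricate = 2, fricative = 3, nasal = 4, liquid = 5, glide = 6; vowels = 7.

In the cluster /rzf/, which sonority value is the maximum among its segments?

/r/ is a liquid (sonority 5).
/z/ is a fricative (sonority 3).
/f/ is a fricative (sonority 3).
The maximum is 5.

5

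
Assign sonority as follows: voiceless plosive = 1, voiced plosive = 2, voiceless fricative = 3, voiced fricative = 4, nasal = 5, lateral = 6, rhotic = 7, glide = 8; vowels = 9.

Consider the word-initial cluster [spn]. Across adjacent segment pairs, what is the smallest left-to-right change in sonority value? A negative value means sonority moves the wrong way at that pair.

/s/: voiceless fricative = 3.
/p/: voiceless plosive = 1.
/n/: nasal = 5.
/s/→/p/: change -2.
/p/→/n/: change +4.
Minimum = -2.

-2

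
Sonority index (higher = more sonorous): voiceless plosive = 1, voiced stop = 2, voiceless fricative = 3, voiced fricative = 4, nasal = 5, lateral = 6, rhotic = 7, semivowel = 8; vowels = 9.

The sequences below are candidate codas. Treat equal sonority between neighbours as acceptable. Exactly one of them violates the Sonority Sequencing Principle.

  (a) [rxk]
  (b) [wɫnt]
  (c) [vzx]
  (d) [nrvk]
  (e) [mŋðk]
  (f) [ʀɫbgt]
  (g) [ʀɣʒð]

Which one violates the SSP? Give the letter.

(a) 7-3-1 → obeys
(b) 8-6-5-1 → obeys
(c) 4-4-3 → obeys
(d) 5-7-4-1 → violates
(e) 5-5-4-1 → obeys
(f) 7-6-2-2-1 → obeys
(g) 7-4-4-4 → obeys

d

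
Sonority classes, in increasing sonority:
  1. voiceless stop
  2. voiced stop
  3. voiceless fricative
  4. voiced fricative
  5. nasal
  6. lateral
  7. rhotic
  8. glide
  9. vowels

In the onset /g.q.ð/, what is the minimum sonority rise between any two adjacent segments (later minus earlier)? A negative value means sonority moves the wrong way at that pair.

-1

/g/ — voiced stop, sonority 2.
/q/ — voiceless stop, sonority 1.
/ð/ — voiced fricative, sonority 4.
/g/→/q/: change -1.
/q/→/ð/: change +3.
Minimum = -1.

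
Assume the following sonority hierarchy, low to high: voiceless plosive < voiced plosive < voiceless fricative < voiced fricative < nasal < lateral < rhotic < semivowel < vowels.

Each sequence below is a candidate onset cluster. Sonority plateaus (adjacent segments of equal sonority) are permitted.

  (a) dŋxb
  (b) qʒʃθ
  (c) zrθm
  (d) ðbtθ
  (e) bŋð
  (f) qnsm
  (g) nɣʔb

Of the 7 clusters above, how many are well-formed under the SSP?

0

(a) dŋxb: profile 2-5-3-2 — violates.
(b) qʒʃθ: profile 1-4-3-3 — violates.
(c) zrθm: profile 4-7-3-5 — violates.
(d) ðbtθ: profile 4-2-1-3 — violates.
(e) bŋð: profile 2-5-4 — violates.
(f) qnsm: profile 1-5-3-5 — violates.
(g) nɣʔb: profile 5-4-1-2 — violates.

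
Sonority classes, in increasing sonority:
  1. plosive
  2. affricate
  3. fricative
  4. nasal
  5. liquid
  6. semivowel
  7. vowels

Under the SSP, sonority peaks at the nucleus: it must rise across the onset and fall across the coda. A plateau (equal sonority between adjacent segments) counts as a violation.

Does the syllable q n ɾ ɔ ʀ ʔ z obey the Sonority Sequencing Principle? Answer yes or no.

no

Onset: /q/ is a plosive (sonority 1), /n/ is a nasal (sonority 4), /ɾ/ is a liquid (sonority 5); then the nucleus /ɔ/ (sonority 7).
Onset profile 1-4-5-7 — rises to the nucleus.
Coda: /ʀ/ is a liquid (sonority 5), /ʔ/ is a plosive (sonority 1), /z/ is a fricative (sonority 3).
Coda profile 7-5-1-3 — does not strictly fall throughout.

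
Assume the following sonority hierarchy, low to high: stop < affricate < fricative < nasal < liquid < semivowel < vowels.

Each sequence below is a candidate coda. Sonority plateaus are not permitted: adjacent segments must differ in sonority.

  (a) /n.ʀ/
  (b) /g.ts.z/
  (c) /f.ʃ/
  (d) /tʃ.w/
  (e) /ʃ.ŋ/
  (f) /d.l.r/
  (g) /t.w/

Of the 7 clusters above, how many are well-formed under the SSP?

(a) sonority 4-5: ill-formed.
(b) sonority 1-2-3: ill-formed.
(c) sonority 3-3: ill-formed.
(d) sonority 2-6: ill-formed.
(e) sonority 3-4: ill-formed.
(f) sonority 1-5-5: ill-formed.
(g) sonority 1-6: ill-formed.

0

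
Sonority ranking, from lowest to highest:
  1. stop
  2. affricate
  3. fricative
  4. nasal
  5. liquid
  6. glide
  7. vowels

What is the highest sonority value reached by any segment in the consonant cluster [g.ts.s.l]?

/g/ is a stop (sonority 1).
/ts/ is an affricate (sonority 2).
/s/ is a fricative (sonority 3).
/l/ is a liquid (sonority 5).
The maximum is 5.

5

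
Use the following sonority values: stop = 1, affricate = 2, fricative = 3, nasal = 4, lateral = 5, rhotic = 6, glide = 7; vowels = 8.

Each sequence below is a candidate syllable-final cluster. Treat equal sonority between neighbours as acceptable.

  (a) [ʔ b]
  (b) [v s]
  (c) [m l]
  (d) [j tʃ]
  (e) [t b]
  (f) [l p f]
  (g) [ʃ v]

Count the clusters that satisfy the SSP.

5

(a) 1-1 → obeys
(b) 3-3 → obeys
(c) 4-5 → violates
(d) 7-2 → obeys
(e) 1-1 → obeys
(f) 5-1-3 → violates
(g) 3-3 → obeys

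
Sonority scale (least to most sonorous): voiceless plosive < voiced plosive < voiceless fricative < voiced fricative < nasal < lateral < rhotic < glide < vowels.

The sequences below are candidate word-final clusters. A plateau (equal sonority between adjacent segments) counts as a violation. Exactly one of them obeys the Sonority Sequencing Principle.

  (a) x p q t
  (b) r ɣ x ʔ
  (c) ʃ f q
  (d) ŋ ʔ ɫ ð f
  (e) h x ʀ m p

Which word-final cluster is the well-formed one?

b

(a) x p q t: profile 3-1-1-1 — violates.
(b) r ɣ x ʔ: profile 7-4-3-1 — obeys.
(c) ʃ f q: profile 3-3-1 — violates.
(d) ŋ ʔ ɫ ð f: profile 5-1-6-4-3 — violates.
(e) h x ʀ m p: profile 3-3-7-5-1 — violates.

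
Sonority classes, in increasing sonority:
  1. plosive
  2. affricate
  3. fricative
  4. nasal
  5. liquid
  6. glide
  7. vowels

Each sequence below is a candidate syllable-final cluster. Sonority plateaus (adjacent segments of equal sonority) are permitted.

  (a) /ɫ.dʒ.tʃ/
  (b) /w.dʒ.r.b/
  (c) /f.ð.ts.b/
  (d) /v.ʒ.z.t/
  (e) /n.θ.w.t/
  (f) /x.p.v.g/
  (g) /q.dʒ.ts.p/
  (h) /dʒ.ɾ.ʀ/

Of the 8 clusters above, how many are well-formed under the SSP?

3

(a) sonority 5-2-2: well-formed.
(b) sonority 6-2-5-1: ill-formed.
(c) sonority 3-3-2-1: well-formed.
(d) sonority 3-3-3-1: well-formed.
(e) sonority 4-3-6-1: ill-formed.
(f) sonority 3-1-3-1: ill-formed.
(g) sonority 1-2-2-1: ill-formed.
(h) sonority 2-5-5: ill-formed.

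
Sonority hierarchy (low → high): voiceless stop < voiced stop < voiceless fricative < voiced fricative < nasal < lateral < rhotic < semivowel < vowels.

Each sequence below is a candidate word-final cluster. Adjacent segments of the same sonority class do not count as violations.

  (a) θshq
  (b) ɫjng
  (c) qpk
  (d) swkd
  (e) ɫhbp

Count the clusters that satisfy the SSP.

(a) 3-3-3-1 → obeys
(b) 6-8-5-2 → violates
(c) 1-1-1 → obeys
(d) 3-8-1-2 → violates
(e) 6-3-2-1 → obeys

3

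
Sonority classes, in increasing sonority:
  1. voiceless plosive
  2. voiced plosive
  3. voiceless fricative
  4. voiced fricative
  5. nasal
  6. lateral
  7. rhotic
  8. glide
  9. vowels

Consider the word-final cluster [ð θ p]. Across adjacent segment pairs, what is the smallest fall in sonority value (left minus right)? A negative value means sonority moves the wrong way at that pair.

/ð/: voiced fricative = 4.
/θ/: voiceless fricative = 3.
/p/: voiceless plosive = 1.
/ð/→/θ/: change +1.
/θ/→/p/: change +2.
Minimum = 1.

1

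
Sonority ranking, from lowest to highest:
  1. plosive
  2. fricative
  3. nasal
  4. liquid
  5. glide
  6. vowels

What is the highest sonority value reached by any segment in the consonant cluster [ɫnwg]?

5

/ɫ/ is a liquid (sonority 4).
/n/ is a nasal (sonority 3).
/w/ is a glide (sonority 5).
/g/ is a plosive (sonority 1).
The maximum is 5.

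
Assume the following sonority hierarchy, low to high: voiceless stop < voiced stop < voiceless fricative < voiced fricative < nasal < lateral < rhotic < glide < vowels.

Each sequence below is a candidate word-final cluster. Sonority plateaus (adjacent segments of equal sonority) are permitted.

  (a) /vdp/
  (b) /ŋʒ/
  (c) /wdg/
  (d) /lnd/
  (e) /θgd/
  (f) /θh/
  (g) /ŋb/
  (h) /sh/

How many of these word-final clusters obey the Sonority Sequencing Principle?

8

(a) sonority 4-2-1: well-formed.
(b) sonority 5-4: well-formed.
(c) sonority 8-2-2: well-formed.
(d) sonority 6-5-2: well-formed.
(e) sonority 3-2-2: well-formed.
(f) sonority 3-3: well-formed.
(g) sonority 5-2: well-formed.
(h) sonority 3-3: well-formed.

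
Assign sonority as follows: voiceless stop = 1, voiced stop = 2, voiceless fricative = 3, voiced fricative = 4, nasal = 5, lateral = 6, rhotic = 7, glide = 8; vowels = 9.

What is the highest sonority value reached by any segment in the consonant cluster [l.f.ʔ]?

6

/l/ is a lateral (sonority 6).
/f/ is a voiceless fricative (sonority 3).
/ʔ/ is a voiceless stop (sonority 1).
The maximum is 6.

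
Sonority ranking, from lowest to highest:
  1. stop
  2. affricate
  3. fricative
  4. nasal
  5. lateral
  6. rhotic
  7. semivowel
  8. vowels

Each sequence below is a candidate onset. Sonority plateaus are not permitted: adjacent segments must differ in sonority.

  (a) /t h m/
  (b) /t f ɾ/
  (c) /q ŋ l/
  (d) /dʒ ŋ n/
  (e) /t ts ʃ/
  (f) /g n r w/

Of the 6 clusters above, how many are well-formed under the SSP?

(a) 1-3-4 → obeys
(b) 1-3-6 → obeys
(c) 1-4-5 → obeys
(d) 2-4-4 → violates
(e) 1-2-3 → obeys
(f) 1-4-6-7 → obeys

5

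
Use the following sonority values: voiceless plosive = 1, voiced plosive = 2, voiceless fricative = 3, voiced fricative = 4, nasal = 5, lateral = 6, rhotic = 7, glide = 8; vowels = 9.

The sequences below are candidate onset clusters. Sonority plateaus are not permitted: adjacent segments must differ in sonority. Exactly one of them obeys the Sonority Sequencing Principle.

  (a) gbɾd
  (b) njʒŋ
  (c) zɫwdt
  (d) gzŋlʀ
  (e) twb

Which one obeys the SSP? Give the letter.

d

(a) 2-2-7-2 → violates
(b) 5-8-4-5 → violates
(c) 4-6-8-2-1 → violates
(d) 2-4-5-6-7 → obeys
(e) 1-8-2 → violates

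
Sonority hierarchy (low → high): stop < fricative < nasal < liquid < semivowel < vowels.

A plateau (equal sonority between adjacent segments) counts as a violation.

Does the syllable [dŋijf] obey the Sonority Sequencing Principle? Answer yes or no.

yes

Onset: /d/ is a stop (sonority 1), /ŋ/ is a nasal (sonority 3); then the nucleus /i/ (sonority 6).
Onset profile 1-3-6 — rises to the nucleus.
Coda: /j/ is a semivowel (sonority 5), /f/ is a fricative (sonority 2).
Coda profile 6-5-2 — falls from the nucleus.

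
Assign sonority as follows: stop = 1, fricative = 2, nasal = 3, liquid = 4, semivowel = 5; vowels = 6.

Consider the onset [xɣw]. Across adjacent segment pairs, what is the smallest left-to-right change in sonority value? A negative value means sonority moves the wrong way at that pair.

/x/ — fricative, sonority 2.
/ɣ/ — fricative, sonority 2.
/w/ — semivowel, sonority 5.
/x/→/ɣ/: change +0.
/ɣ/→/w/: change +3.
Minimum = 0.

0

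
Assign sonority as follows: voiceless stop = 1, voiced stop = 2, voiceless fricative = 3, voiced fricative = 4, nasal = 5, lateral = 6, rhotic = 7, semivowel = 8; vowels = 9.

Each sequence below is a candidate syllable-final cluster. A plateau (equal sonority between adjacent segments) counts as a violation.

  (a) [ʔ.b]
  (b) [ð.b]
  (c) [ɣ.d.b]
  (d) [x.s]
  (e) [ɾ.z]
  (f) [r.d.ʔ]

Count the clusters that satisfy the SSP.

3

(a) sonority 1-2: ill-formed.
(b) sonority 4-2: well-formed.
(c) sonority 4-2-2: ill-formed.
(d) sonority 3-3: ill-formed.
(e) sonority 7-4: well-formed.
(f) sonority 7-2-1: well-formed.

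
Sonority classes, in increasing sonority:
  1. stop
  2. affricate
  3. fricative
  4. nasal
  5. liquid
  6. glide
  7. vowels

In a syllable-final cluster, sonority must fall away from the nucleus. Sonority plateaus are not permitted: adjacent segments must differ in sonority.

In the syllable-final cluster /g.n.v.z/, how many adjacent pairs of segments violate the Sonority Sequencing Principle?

/g/ — stop, sonority 1.
/n/ — nasal, sonority 4.
/v/ — fricative, sonority 3.
/z/ — fricative, sonority 3.
/g/→/n/: 1→4 (does not fall) — violation.
/n/→/v/: 4→3 (falls) — ok.
/v/→/z/: 3→3 (plateau) — violation.

2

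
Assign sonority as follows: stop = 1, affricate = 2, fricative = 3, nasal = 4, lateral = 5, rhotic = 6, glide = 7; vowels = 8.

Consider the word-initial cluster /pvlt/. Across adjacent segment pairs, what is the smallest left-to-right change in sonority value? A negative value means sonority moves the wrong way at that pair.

/p/ is a stop (sonority 1).
/v/ is a fricative (sonority 3).
/l/ is a lateral (sonority 5).
/t/ is a stop (sonority 1).
/p/→/v/: change +2.
/v/→/l/: change +2.
/l/→/t/: change -4.
Minimum = -4.

-4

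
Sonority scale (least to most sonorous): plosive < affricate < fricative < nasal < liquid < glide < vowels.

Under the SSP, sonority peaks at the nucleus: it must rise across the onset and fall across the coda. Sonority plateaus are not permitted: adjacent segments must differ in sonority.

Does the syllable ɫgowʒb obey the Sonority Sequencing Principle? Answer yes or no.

Onset: /ɫ/ is a liquid (sonority 5), /g/ is a plosive (sonority 1); then the nucleus /o/ (sonority 7).
Onset profile 5-1-7 — does not strictly rise throughout.
Coda: /w/ is a glide (sonority 6), /ʒ/ is a fricative (sonority 3), /b/ is a plosive (sonority 1).
Coda profile 7-6-3-1 — falls from the nucleus.

no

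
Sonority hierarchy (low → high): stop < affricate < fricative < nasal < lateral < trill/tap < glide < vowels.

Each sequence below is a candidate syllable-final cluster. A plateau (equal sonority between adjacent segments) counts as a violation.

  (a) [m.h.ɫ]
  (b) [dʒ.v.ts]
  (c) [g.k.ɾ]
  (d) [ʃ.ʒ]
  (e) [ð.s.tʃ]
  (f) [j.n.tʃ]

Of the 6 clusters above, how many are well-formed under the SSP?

1

(a) [m.h.ɫ]: profile 4-3-5 — violates.
(b) [dʒ.v.ts]: profile 2-3-2 — violates.
(c) [g.k.ɾ]: profile 1-1-6 — violates.
(d) [ʃ.ʒ]: profile 3-3 — violates.
(e) [ð.s.tʃ]: profile 3-3-2 — violates.
(f) [j.n.tʃ]: profile 7-4-2 — obeys.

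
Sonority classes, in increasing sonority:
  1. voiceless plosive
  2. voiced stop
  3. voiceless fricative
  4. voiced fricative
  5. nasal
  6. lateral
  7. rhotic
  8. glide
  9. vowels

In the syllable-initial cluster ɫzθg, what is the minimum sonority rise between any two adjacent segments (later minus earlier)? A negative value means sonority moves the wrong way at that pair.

/ɫ/: lateral = 6.
/z/: voiced fricative = 4.
/θ/: voiceless fricative = 3.
/g/: voiced stop = 2.
/ɫ/→/z/: change -2.
/z/→/θ/: change -1.
/θ/→/g/: change -1.
Minimum = -2.

-2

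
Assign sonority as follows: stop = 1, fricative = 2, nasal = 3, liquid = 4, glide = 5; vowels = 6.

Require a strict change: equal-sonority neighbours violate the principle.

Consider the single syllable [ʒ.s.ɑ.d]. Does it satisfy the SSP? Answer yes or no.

no

Onset: /ʒ/ is a fricative (sonority 2), /s/ is a fricative (sonority 2); then the nucleus /ɑ/ (sonority 6).
Onset profile 2-2-6 — does not strictly rise throughout.
Coda: /d/ is a stop (sonority 1).
Coda profile 6-1 — falls from the nucleus.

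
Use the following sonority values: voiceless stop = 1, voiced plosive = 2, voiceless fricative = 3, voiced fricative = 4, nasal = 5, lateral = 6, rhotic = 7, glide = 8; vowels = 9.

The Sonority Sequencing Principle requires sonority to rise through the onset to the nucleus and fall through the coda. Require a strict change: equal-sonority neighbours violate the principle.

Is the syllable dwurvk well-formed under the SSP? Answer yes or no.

yes

Onset: /d/ is a voiced plosive (sonority 2), /w/ is a glide (sonority 8); then the nucleus /u/ (sonority 9).
Onset profile 2-8-9 — rises to the nucleus.
Coda: /r/ is a rhotic (sonority 7), /v/ is a voiced fricative (sonority 4), /k/ is a voiceless stop (sonority 1).
Coda profile 9-7-4-1 — falls from the nucleus.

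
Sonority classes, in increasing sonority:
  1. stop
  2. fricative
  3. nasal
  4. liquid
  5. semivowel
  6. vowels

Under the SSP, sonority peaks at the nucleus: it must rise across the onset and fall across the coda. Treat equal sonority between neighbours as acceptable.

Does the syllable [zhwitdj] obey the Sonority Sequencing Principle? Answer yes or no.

Onset: /z/ is a fricative (sonority 2), /h/ is a fricative (sonority 2), /w/ is a semivowel (sonority 5); then the nucleus /i/ (sonority 6).
Onset profile 2-2-5-6 — rises to the nucleus.
Coda: /t/ is a stop (sonority 1), /d/ is a stop (sonority 1), /j/ is a semivowel (sonority 5).
Coda profile 6-1-1-5 — does not fall throughout.

no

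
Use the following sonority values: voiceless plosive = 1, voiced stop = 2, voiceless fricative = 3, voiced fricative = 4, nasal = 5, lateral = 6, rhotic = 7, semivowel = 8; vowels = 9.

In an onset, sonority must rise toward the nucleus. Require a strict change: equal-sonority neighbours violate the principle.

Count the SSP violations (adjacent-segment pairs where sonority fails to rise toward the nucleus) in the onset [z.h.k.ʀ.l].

/z/ is a voiced fricative (sonority 4).
/h/ is a voiceless fricative (sonority 3).
/k/ is a voiceless plosive (sonority 1).
/ʀ/ is a rhotic (sonority 7).
/l/ is a lateral (sonority 6).
/z/→/h/: 4→3 (does not rise) — violation.
/h/→/k/: 3→1 (does not rise) — violation.
/k/→/ʀ/: 1→7 (rises) — ok.
/ʀ/→/l/: 7→6 (does not rise) — violation.

3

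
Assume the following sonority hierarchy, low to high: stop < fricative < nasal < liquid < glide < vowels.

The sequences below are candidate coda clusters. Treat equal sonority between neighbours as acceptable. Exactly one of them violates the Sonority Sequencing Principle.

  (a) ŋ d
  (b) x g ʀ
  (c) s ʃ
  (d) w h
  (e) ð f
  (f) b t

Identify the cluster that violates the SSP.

b

(a) sonority 3-1: well-formed.
(b) sonority 2-1-4: ill-formed.
(c) sonority 2-2: well-formed.
(d) sonority 5-2: well-formed.
(e) sonority 2-2: well-formed.
(f) sonority 1-1: well-formed.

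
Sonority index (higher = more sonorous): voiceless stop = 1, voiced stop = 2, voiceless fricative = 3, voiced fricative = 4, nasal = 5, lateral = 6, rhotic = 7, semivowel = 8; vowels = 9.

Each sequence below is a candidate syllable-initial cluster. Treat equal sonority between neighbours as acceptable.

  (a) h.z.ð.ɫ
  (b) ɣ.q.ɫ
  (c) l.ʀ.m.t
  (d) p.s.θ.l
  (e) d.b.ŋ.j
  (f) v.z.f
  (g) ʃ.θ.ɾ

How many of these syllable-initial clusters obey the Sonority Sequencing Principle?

(a) h.z.ð.ɫ: profile 3-4-4-6 — obeys.
(b) ɣ.q.ɫ: profile 4-1-6 — violates.
(c) l.ʀ.m.t: profile 6-7-5-1 — violates.
(d) p.s.θ.l: profile 1-3-3-6 — obeys.
(e) d.b.ŋ.j: profile 2-2-5-8 — obeys.
(f) v.z.f: profile 4-4-3 — violates.
(g) ʃ.θ.ɾ: profile 3-3-7 — obeys.

4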